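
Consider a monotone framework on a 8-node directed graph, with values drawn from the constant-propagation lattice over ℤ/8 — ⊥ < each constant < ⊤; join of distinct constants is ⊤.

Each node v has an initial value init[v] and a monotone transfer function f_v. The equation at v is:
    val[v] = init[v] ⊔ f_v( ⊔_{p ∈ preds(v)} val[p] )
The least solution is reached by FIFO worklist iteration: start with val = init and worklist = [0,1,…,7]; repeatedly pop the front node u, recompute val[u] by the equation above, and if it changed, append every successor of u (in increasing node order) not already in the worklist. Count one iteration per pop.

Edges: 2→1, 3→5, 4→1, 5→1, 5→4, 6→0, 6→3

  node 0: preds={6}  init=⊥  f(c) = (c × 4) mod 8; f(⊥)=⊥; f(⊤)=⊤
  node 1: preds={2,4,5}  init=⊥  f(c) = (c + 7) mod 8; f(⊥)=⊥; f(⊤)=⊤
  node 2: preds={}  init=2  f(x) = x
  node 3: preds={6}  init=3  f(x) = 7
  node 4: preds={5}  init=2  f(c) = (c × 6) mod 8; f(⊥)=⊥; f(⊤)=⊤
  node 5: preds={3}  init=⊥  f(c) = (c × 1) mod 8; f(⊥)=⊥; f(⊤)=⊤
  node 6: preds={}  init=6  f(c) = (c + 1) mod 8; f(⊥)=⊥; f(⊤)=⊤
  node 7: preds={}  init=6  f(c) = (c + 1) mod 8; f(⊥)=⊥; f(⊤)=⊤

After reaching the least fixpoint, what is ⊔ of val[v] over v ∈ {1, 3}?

⊤

Iteration log — 11 steps:
  step 1. node 0  ⊔preds=6  new=0  old=⊥  +wl: 
  step 2. node 1  ⊔preds=2  new=1  old=⊥  +wl: 
  step 3. node 2  ⊔preds=⊥  new=2  stable
  step 4. node 3  ⊔preds=6  new=⊤  old=3  +wl: 
  step 5. node 4  ⊔preds=⊥  new=2  stable
  step 6. node 5  ⊔preds=⊤  new=⊤  old=⊥  +wl: 1,4
  step 7. node 6  ⊔preds=⊥  new=6  stable
  step 8. node 7  ⊔preds=⊥  new=6  stable
  step 9. node 1  ⊔preds=⊤  new=⊤  old=1  +wl: 
  step 10. node 4  ⊔preds=⊤  new=⊤  old=2  +wl: 1
  step 11. node 1  ⊔preds=⊤  new=⊤  stable

Least fixpoint reached:
  node 0: 0
  node 1: ⊤
  node 2: 2
  node 3: ⊤
  node 4: ⊤
  node 5: ⊤
  node 6: 6
  node 7: 6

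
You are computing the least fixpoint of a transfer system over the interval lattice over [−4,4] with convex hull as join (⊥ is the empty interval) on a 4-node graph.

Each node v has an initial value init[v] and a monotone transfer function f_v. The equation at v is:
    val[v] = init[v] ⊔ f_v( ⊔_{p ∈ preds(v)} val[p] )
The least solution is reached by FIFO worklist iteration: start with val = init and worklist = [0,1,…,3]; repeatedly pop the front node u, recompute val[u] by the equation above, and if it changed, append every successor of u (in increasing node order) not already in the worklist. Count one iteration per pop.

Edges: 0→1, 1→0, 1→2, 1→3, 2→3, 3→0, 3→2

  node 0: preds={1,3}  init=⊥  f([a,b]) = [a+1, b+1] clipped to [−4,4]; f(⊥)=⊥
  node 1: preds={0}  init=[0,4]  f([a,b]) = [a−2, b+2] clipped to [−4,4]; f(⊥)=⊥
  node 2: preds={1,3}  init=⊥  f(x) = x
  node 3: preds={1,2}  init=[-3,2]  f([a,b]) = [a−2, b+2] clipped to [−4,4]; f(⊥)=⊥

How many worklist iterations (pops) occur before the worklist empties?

Trace (7 dequeues):
  [1] u=0 | in [-3,4] | out [-2,4] | prev ⊥ | push {}
  [2] u=1 | in [-2,4] | out [-4,4] | prev [0,4] | push {0}
  [3] u=2 | in [-4,4] | out [-4,4] | prev ⊥ | push {}
  [4] u=3 | in [-4,4] | out [-4,4] | prev [-3,2] | push {2}
  [5] u=0 | in [-4,4] | out [-3,4] | prev [-2,4] | push {1}
  [6] u=2 | in [-4,4] | out [-4,4] | ==
  [7] u=1 | in [-3,4] | out [-4,4] | ==

Converged values:
  [0] [-3,4]
  [1] [-4,4]
  [2] [-4,4]
  [3] [-4,4]

7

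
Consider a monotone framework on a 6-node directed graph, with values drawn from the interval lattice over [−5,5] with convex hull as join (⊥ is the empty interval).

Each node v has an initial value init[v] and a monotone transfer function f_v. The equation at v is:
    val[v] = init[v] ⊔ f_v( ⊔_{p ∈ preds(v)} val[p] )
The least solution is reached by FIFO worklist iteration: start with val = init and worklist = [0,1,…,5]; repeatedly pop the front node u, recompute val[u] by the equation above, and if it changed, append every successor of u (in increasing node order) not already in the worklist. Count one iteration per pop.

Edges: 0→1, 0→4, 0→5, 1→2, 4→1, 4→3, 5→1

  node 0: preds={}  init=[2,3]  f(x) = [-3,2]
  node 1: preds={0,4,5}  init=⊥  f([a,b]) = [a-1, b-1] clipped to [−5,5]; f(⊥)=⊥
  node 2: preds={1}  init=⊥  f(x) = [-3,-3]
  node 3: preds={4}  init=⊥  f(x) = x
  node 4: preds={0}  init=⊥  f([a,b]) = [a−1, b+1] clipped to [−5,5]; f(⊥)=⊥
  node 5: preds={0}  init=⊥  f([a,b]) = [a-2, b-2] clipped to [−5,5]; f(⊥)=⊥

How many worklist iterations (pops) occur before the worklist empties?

Trace (9 dequeues):
  [1] u=0 | in ⊥ | out [-3,3] | prev [2,3] | push {}
  [2] u=1 | in [-3,3] | out [-4,2] | prev ⊥ | push {}
  [3] u=2 | in [-4,2] | out [-3,-3] | prev ⊥ | push {}
  [4] u=3 | in ⊥ | out ⊥ | ==
  [5] u=4 | in [-3,3] | out [-4,4] | prev ⊥ | push {1,3}
  [6] u=5 | in [-3,3] | out [-5,1] | prev ⊥ | push {}
  [7] u=1 | in [-5,4] | out [-5,3] | prev [-4,2] | push {2}
  [8] u=3 | in [-4,4] | out [-4,4] | prev ⊥ | push {}
  [9] u=2 | in [-5,3] | out [-3,-3] | ==

Converged values:
  [0] [-3,3]
  [1] [-5,3]
  [2] [-3,-3]
  [3] [-4,4]
  [4] [-4,4]
  [5] [-5,1]

9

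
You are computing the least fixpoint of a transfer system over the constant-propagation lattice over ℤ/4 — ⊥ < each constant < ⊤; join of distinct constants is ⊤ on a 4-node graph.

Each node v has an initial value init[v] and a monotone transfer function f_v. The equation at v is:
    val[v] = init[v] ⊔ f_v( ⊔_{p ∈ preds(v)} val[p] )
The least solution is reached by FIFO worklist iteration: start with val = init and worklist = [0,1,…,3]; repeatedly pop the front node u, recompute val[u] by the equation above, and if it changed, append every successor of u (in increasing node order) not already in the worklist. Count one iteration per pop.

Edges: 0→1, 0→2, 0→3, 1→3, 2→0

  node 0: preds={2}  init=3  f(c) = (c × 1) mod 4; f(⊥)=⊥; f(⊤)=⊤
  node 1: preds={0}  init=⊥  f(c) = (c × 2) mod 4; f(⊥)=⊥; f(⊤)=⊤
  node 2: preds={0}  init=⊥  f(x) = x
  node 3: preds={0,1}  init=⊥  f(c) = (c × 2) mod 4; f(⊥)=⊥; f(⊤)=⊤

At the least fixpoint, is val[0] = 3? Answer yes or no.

Trace (5 dequeues):
  [1] u=0 | in ⊥ | out 3 | ==
  [2] u=1 | in 3 | out 2 | prev ⊥ | push {}
  [3] u=2 | in 3 | out 3 | prev ⊥ | push {0}
  [4] u=3 | in ⊤ | out ⊤ | prev ⊥ | push {}
  [5] u=0 | in 3 | out 3 | ==

Converged values:
  [0] 3
  [1] 2
  [2] 3
  [3] ⊤

yes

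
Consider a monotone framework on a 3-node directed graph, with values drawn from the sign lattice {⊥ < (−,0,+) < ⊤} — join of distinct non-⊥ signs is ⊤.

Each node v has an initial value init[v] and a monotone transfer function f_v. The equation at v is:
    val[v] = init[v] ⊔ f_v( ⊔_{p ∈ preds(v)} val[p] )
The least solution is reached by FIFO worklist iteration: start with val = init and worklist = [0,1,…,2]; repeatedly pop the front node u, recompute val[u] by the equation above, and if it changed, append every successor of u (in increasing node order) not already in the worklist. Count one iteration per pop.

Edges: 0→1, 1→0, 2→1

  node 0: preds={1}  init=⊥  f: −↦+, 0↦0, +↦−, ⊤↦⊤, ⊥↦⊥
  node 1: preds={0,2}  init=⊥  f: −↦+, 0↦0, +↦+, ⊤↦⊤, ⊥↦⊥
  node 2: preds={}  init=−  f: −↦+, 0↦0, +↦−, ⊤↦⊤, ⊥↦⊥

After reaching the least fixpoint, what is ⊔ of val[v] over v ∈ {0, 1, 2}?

⊤

Worklist (5 pops):
  #1 pop 0: in=⊥ → ⊥ (no change)
  #2 pop 1: in=− → + (was ⊥); enqueue [0]
  #3 pop 2: in=⊥ → − (no change)
  #4 pop 0: in=+ → − (was ⊥); enqueue [1]
  #5 pop 1: in=− → + (no change)

Fixpoint:
  val[0] = −
  val[1] = +
  val[2] = −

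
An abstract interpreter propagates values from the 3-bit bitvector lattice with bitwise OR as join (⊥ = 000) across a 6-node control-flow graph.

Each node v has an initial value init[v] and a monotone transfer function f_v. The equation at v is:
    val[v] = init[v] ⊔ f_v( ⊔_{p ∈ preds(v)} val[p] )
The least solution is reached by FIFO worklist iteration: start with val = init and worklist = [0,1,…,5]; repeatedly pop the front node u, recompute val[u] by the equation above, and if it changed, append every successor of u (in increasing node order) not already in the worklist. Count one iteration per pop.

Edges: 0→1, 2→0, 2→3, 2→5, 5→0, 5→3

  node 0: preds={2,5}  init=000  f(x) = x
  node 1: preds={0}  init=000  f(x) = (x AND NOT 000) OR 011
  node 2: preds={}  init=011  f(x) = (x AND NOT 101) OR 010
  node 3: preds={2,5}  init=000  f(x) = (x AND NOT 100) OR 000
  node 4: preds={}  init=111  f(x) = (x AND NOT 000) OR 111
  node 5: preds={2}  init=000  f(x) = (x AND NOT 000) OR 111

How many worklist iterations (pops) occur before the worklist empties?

9

Iteration log — 9 steps:
  step 1. node 0  ⊔preds=011  new=011  old=000  +wl: 
  step 2. node 1  ⊔preds=011  new=011  old=000  +wl: 
  step 3. node 2  ⊔preds=000  new=011  stable
  step 4. node 3  ⊔preds=011  new=011  old=000  +wl: 
  step 5. node 4  ⊔preds=000  new=111  stable
  step 6. node 5  ⊔preds=011  new=111  old=000  +wl: 0,3
  step 7. node 0  ⊔preds=111  new=111  old=011  +wl: 1
  step 8. node 3  ⊔preds=111  new=011  stable
  step 9. node 1  ⊔preds=111  new=111  old=011  +wl: 

Least fixpoint reached:
  node 0: 111
  node 1: 111
  node 2: 011
  node 3: 011
  node 4: 111
  node 5: 111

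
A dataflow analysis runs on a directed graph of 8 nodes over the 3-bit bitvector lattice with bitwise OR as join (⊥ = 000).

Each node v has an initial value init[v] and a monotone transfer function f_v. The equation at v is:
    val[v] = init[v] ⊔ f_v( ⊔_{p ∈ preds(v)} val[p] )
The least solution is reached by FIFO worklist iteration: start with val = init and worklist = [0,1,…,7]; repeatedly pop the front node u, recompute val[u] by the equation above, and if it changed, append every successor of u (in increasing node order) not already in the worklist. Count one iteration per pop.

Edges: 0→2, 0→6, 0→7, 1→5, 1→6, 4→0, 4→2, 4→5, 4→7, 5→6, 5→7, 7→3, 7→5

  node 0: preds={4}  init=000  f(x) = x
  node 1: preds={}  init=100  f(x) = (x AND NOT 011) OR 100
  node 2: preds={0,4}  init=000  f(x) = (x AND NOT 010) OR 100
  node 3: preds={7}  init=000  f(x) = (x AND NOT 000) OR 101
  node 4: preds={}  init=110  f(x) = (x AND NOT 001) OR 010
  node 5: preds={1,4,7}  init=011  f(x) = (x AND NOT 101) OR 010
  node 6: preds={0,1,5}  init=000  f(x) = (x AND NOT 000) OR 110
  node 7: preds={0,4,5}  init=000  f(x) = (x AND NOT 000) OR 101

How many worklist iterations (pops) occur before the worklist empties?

Iteration log — 10 steps:
  step 1. node 0  ⊔preds=110  new=110  old=000  +wl: 
  step 2. node 1  ⊔preds=000  new=100  stable
  step 3. node 2  ⊔preds=110  new=100  old=000  +wl: 
  step 4. node 3  ⊔preds=000  new=101  old=000  +wl: 
  step 5. node 4  ⊔preds=000  new=110  stable
  step 6. node 5  ⊔preds=110  new=011  stable
  step 7. node 6  ⊔preds=111  new=111  old=000  +wl: 
  step 8. node 7  ⊔preds=111  new=111  old=000  +wl: 3,5
  step 9. node 3  ⊔preds=111  new=111  old=101  +wl: 
  step 10. node 5  ⊔preds=111  new=011  stable

Least fixpoint reached:
  node 0: 110
  node 1: 100
  node 2: 100
  node 3: 111
  node 4: 110
  node 5: 011
  node 6: 111
  node 7: 111

10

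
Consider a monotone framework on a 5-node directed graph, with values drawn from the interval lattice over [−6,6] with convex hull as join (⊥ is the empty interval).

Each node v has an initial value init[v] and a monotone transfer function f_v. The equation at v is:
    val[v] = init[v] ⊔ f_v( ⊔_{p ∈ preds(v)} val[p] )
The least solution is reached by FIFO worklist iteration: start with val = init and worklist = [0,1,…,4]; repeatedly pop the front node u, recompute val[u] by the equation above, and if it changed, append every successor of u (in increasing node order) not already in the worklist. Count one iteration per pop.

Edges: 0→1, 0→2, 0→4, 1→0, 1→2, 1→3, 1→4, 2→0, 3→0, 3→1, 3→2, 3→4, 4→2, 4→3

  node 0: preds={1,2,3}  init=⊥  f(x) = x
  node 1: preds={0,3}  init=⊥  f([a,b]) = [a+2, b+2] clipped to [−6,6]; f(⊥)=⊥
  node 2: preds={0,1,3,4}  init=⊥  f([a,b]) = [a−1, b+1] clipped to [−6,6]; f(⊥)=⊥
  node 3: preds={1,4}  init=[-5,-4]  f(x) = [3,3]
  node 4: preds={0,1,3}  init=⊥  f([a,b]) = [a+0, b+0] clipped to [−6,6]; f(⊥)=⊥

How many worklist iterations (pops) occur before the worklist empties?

Worklist (18 pops):
  #1 pop 0: in=[-5,-4] → [-5,-4] (was ⊥); enqueue []
  #2 pop 1: in=[-5,-4] → [-3,-2] (was ⊥); enqueue [0]
  #3 pop 2: in=[-5,-2] → [-6,-1] (was ⊥); enqueue []
  #4 pop 3: in=[-3,-2] → [-5,3] (was [-5,-4]); enqueue [1,2]
  #5 pop 4: in=[-5,3] → [-5,3] (was ⊥); enqueue [3]
  #6 pop 0: in=[-6,3] → [-6,3] (was [-5,-4]); enqueue [4]
  #7 pop 1: in=[-6,3] → [-4,5] (was [-3,-2]); enqueue [0]
  #8 pop 2: in=[-6,5] → [-6,6] (was [-6,-1]); enqueue []
  #9 pop 3: in=[-5,5] → [-5,3] (no change)
  #10 pop 4: in=[-6,5] → [-6,5] (was [-5,3]); enqueue [2,3]
  #11 pop 0: in=[-6,6] → [-6,6] (was [-6,3]); enqueue [1,4]
  #12 pop 2: in=[-6,6] → [-6,6] (no change)
  #13 pop 3: in=[-6,5] → [-5,3] (no change)
  #14 pop 1: in=[-6,6] → [-4,6] (was [-4,5]); enqueue [0,2,3]
  #15 pop 4: in=[-6,6] → [-6,6] (was [-6,5]); enqueue []
  #16 pop 0: in=[-6,6] → [-6,6] (no change)
  #17 pop 2: in=[-6,6] → [-6,6] (no change)
  #18 pop 3: in=[-6,6] → [-5,3] (no change)

Fixpoint:
  val[0] = [-6,6]
  val[1] = [-4,6]
  val[2] = [-6,6]
  val[3] = [-5,3]
  val[4] = [-6,6]

18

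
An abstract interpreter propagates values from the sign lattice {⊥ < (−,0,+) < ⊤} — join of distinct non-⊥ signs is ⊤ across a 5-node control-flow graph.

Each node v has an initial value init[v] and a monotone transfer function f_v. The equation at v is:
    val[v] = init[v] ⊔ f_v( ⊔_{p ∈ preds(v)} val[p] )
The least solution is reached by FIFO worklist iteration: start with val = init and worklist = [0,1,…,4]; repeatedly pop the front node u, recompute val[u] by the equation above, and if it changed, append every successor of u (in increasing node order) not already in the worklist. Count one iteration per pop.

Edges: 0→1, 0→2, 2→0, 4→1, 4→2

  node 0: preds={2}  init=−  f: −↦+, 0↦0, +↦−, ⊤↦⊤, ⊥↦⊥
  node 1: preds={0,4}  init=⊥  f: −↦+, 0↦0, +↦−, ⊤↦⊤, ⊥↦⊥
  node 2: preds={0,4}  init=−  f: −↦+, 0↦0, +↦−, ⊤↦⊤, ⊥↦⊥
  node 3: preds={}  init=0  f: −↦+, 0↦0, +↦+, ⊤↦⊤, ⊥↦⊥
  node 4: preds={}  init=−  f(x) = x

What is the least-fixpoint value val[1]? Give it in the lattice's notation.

⊤

Trace (6 dequeues):
  [1] u=0 | in − | out ⊤ | prev − | push {}
  [2] u=1 | in ⊤ | out ⊤ | prev ⊥ | push {}
  [3] u=2 | in ⊤ | out ⊤ | prev − | push {0}
  [4] u=3 | in ⊥ | out 0 | ==
  [5] u=4 | in ⊥ | out − | ==
  [6] u=0 | in ⊤ | out ⊤ | ==

Converged values:
  [0] ⊤
  [1] ⊤
  [2] ⊤
  [3] 0
  [4] −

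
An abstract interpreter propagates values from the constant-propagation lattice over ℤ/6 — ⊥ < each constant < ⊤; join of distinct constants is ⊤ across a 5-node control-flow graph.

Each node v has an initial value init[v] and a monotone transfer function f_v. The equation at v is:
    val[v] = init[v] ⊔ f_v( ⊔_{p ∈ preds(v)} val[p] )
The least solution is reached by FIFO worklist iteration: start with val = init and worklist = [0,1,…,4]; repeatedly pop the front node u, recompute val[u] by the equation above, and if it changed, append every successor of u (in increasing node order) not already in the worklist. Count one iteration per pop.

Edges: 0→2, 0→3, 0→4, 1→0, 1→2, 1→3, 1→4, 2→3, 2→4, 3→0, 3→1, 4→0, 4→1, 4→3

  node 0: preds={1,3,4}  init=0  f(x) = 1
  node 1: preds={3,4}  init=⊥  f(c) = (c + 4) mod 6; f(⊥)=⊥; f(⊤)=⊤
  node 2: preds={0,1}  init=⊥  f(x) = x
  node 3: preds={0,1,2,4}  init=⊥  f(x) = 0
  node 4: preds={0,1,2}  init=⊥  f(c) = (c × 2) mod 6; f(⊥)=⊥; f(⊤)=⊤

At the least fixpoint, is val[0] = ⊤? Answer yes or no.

Worklist (11 pops):
  #1 pop 0: in=⊥ → ⊤ (was 0); enqueue []
  #2 pop 1: in=⊥ → ⊥ (no change)
  #3 pop 2: in=⊤ → ⊤ (was ⊥); enqueue []
  #4 pop 3: in=⊤ → 0 (was ⊥); enqueue [0,1]
  #5 pop 4: in=⊤ → ⊤ (was ⊥); enqueue [3]
  #6 pop 0: in=⊤ → ⊤ (no change)
  #7 pop 1: in=⊤ → ⊤ (was ⊥); enqueue [0,2,4]
  #8 pop 3: in=⊤ → 0 (no change)
  #9 pop 0: in=⊤ → ⊤ (no change)
  #10 pop 2: in=⊤ → ⊤ (no change)
  #11 pop 4: in=⊤ → ⊤ (no change)

Fixpoint:
  val[0] = ⊤
  val[1] = ⊤
  val[2] = ⊤
  val[3] = 0
  val[4] = ⊤

yes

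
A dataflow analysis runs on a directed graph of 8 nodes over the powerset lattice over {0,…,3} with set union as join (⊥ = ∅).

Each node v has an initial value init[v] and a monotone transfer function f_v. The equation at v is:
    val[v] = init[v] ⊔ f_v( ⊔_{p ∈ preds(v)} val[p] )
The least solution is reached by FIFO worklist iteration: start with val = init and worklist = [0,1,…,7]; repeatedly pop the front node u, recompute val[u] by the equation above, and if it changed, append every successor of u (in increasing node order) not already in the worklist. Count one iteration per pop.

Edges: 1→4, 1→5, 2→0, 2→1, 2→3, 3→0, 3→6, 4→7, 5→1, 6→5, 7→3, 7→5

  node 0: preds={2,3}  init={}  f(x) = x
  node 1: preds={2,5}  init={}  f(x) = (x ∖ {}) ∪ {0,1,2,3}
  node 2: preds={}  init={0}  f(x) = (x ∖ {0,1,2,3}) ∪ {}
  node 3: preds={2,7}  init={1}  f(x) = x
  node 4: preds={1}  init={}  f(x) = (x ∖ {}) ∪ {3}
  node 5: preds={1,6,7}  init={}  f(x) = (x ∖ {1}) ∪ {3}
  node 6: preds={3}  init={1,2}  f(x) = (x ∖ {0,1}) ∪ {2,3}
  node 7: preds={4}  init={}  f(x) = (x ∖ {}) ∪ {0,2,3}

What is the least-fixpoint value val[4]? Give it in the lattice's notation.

Worklist (14 pops):
  #1 pop 0: in={0,1} → {0,1} (was {}); enqueue []
  #2 pop 1: in={0} → {0,1,2,3} (was {}); enqueue []
  #3 pop 2: in={} → {0} (no change)
  #4 pop 3: in={0} → {0,1} (was {1}); enqueue [0]
  #5 pop 4: in={0,1,2,3} → {0,1,2,3} (was {}); enqueue []
  #6 pop 5: in={0,1,2,3} → {0,2,3} (was {}); enqueue [1]
  #7 pop 6: in={0,1} → {1,2,3} (was {1,2}); enqueue [5]
  #8 pop 7: in={0,1,2,3} → {0,1,2,3} (was {}); enqueue [3]
  #9 pop 0: in={0,1} → {0,1} (no change)
  #10 pop 1: in={0,2,3} → {0,1,2,3} (no change)
  #11 pop 5: in={0,1,2,3} → {0,2,3} (no change)
  #12 pop 3: in={0,1,2,3} → {0,1,2,3} (was {0,1}); enqueue [0,6]
  #13 pop 0: in={0,1,2,3} → {0,1,2,3} (was {0,1}); enqueue []
  #14 pop 6: in={0,1,2,3} → {1,2,3} (no change)

Fixpoint:
  val[0] = {0,1,2,3}
  val[1] = {0,1,2,3}
  val[2] = {0}
  val[3] = {0,1,2,3}
  val[4] = {0,1,2,3}
  val[5] = {0,2,3}
  val[6] = {1,2,3}
  val[7] = {0,1,2,3}

{0,1,2,3}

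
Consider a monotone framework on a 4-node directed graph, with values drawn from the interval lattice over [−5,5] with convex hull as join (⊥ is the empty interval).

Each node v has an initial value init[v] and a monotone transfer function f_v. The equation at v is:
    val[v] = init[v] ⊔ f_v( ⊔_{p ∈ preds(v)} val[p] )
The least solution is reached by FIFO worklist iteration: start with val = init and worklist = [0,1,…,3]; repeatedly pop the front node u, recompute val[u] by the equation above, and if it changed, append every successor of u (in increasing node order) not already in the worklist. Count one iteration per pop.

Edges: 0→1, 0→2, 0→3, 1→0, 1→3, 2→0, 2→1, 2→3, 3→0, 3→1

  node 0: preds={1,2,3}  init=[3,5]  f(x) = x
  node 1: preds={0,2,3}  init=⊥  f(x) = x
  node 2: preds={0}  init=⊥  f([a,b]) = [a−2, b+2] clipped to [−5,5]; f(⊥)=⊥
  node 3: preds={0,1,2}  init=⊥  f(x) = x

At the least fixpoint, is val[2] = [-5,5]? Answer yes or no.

Trace (21 dequeues):
  [1] u=0 | in ⊥ | out [3,5] | ==
  [2] u=1 | in [3,5] | out [3,5] | prev ⊥ | push {0}
  [3] u=2 | in [3,5] | out [1,5] | prev ⊥ | push {1}
  [4] u=3 | in [1,5] | out [1,5] | prev ⊥ | push {}
  [5] u=0 | in [1,5] | out [1,5] | prev [3,5] | push {2,3}
  [6] u=1 | in [1,5] | out [1,5] | prev [3,5] | push {0}
  [7] u=2 | in [1,5] | out [-1,5] | prev [1,5] | push {1}
  [8] u=3 | in [-1,5] | out [-1,5] | prev [1,5] | push {}
  [9] u=0 | in [-1,5] | out [-1,5] | prev [1,5] | push {2,3}
  [10] u=1 | in [-1,5] | out [-1,5] | prev [1,5] | push {0}
  [11] u=2 | in [-1,5] | out [-3,5] | prev [-1,5] | push {1}
  [12] u=3 | in [-3,5] | out [-3,5] | prev [-1,5] | push {}
  [13] u=0 | in [-3,5] | out [-3,5] | prev [-1,5] | push {2,3}
  [14] u=1 | in [-3,5] | out [-3,5] | prev [-1,5] | push {0}
  [15] u=2 | in [-3,5] | out [-5,5] | prev [-3,5] | push {1}
  [16] u=3 | in [-5,5] | out [-5,5] | prev [-3,5] | push {}
  [17] u=0 | in [-5,5] | out [-5,5] | prev [-3,5] | push {2,3}
  [18] u=1 | in [-5,5] | out [-5,5] | prev [-3,5] | push {0}
  [19] u=2 | in [-5,5] | out [-5,5] | ==
  [20] u=3 | in [-5,5] | out [-5,5] | ==
  [21] u=0 | in [-5,5] | out [-5,5] | ==

Converged values:
  [0] [-5,5]
  [1] [-5,5]
  [2] [-5,5]
  [3] [-5,5]

yes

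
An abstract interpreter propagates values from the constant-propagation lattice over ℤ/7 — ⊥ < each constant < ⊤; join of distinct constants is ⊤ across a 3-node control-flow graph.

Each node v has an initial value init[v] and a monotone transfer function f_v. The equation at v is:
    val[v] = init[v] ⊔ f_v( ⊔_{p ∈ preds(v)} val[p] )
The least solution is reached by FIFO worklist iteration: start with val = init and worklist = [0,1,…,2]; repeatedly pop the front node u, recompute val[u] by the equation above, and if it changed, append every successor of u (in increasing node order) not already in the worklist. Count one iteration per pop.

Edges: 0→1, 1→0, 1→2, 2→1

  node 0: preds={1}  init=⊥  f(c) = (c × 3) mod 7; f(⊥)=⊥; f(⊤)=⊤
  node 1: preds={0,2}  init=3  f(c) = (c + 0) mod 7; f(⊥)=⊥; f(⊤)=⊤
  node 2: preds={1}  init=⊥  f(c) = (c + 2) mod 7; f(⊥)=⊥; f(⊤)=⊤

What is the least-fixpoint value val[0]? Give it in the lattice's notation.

⊤

Worklist (5 pops):
  #1 pop 0: in=3 → 2 (was ⊥); enqueue []
  #2 pop 1: in=2 → ⊤ (was 3); enqueue [0]
  #3 pop 2: in=⊤ → ⊤ (was ⊥); enqueue [1]
  #4 pop 0: in=⊤ → ⊤ (was 2); enqueue []
  #5 pop 1: in=⊤ → ⊤ (no change)

Fixpoint:
  val[0] = ⊤
  val[1] = ⊤
  val[2] = ⊤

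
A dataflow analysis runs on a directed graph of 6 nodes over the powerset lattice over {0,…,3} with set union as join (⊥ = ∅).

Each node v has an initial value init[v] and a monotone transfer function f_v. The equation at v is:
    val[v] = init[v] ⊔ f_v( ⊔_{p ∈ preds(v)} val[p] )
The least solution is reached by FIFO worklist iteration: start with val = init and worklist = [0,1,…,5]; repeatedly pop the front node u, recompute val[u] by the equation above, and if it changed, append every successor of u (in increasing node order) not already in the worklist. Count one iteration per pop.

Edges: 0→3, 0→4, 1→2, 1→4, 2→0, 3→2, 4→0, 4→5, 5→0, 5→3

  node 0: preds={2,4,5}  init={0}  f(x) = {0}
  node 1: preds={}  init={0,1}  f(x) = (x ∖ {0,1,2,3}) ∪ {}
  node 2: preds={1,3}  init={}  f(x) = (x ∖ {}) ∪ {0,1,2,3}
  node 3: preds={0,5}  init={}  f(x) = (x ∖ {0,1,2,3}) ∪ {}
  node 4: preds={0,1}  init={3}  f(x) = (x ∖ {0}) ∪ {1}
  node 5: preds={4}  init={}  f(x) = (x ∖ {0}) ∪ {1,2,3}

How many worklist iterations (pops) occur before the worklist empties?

8

Worklist (8 pops):
  #1 pop 0: in={3} → {0} (no change)
  #2 pop 1: in={} → {0,1} (no change)
  #3 pop 2: in={0,1} → {0,1,2,3} (was {}); enqueue [0]
  #4 pop 3: in={0} → {} (no change)
  #5 pop 4: in={0,1} → {1,3} (was {3}); enqueue []
  #6 pop 5: in={1,3} → {1,2,3} (was {}); enqueue [3]
  #7 pop 0: in={0,1,2,3} → {0} (no change)
  #8 pop 3: in={0,1,2,3} → {} (no change)

Fixpoint:
  val[0] = {0}
  val[1] = {0,1}
  val[2] = {0,1,2,3}
  val[3] = {}
  val[4] = {1,3}
  val[5] = {1,2,3}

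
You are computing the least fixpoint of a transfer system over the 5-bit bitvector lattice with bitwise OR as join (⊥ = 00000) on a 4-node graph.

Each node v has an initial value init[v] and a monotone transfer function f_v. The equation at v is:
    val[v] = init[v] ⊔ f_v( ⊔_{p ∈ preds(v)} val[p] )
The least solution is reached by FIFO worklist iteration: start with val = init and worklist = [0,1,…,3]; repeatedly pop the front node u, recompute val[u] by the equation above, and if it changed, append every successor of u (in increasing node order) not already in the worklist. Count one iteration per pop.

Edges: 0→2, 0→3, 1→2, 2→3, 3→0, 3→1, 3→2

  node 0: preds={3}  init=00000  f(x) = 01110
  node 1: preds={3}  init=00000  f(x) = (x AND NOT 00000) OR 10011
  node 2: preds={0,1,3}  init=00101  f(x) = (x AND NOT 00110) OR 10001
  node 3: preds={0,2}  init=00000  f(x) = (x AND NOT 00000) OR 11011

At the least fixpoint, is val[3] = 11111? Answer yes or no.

yes

Trace (7 dequeues):
  [1] u=0 | in 00000 | out 01110 | prev 00000 | push {}
  [2] u=1 | in 00000 | out 10011 | prev 00000 | push {}
  [3] u=2 | in 11111 | out 11101 | prev 00101 | push {}
  [4] u=3 | in 11111 | out 11111 | prev 00000 | push {0,1,2}
  [5] u=0 | in 11111 | out 01110 | ==
  [6] u=1 | in 11111 | out 11111 | prev 10011 | push {}
  [7] u=2 | in 11111 | out 11101 | ==

Converged values:
  [0] 01110
  [1] 11111
  [2] 11101
  [3] 11111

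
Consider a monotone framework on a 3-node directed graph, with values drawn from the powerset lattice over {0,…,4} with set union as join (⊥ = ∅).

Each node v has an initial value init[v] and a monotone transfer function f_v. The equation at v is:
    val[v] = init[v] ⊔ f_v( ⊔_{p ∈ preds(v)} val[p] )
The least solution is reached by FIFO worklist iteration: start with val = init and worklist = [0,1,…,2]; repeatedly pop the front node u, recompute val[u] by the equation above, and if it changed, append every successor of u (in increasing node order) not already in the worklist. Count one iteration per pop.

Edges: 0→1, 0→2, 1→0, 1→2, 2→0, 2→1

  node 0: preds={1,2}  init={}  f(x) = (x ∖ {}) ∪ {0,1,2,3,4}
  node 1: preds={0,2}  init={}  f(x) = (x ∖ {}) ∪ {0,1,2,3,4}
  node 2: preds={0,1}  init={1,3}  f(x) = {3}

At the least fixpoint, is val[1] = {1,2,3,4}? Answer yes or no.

Trace (4 dequeues):
  [1] u=0 | in {1,3} | out {0,1,2,3,4} | prev {} | push {}
  [2] u=1 | in {0,1,2,3,4} | out {0,1,2,3,4} | prev {} | push {0}
  [3] u=2 | in {0,1,2,3,4} | out {1,3} | ==
  [4] u=0 | in {0,1,2,3,4} | out {0,1,2,3,4} | ==

Converged values:
  [0] {0,1,2,3,4}
  [1] {0,1,2,3,4}
  [2] {1,3}

no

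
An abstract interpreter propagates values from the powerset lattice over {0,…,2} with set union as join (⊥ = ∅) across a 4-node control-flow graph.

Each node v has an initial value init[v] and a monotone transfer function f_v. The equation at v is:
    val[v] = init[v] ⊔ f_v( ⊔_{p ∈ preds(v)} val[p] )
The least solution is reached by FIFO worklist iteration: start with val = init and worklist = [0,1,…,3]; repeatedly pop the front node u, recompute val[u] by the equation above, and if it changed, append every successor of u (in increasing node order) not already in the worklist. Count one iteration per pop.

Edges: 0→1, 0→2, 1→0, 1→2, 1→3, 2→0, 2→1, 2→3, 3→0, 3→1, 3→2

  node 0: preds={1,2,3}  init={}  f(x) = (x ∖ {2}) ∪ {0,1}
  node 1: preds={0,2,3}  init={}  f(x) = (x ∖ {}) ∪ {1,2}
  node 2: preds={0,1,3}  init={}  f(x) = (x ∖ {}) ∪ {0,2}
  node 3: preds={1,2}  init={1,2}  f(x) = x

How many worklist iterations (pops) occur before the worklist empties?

Iteration log — 7 steps:
  step 1. node 0  ⊔preds={1,2}  new={0,1}  old={}  +wl: 
  step 2. node 1  ⊔preds={0,1,2}  new={0,1,2}  old={}  +wl: 0
  step 3. node 2  ⊔preds={0,1,2}  new={0,1,2}  old={}  +wl: 1
  step 4. node 3  ⊔preds={0,1,2}  new={0,1,2}  old={1,2}  +wl: 2
  step 5. node 0  ⊔preds={0,1,2}  new={0,1}  stable
  step 6. node 1  ⊔preds={0,1,2}  new={0,1,2}  stable
  step 7. node 2  ⊔preds={0,1,2}  new={0,1,2}  stable

Least fixpoint reached:
  node 0: {0,1}
  node 1: {0,1,2}
  node 2: {0,1,2}
  node 3: {0,1,2}

7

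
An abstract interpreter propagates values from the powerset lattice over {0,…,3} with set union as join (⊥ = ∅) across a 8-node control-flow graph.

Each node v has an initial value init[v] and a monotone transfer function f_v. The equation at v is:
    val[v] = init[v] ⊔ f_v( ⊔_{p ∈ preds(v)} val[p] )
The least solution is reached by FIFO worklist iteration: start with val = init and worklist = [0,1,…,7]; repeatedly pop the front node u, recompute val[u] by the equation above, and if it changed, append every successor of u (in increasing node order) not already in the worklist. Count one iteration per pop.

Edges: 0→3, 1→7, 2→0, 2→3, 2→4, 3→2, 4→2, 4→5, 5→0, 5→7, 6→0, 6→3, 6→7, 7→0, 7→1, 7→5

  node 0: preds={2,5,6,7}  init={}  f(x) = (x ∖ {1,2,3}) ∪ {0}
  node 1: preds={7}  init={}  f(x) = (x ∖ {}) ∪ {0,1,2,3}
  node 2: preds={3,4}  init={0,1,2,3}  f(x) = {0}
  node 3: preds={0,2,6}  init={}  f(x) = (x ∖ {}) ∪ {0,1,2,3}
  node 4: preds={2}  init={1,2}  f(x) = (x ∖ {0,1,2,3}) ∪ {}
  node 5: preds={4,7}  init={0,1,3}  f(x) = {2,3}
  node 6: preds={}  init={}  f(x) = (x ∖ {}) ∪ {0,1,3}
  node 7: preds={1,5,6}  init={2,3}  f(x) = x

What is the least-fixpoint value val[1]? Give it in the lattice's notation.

{0,1,2,3}

Trace (13 dequeues):
  [1] u=0 | in {0,1,2,3} | out {0} | prev {} | push {}
  [2] u=1 | in {2,3} | out {0,1,2,3} | prev {} | push {}
  [3] u=2 | in {1,2} | out {0,1,2,3} | ==
  [4] u=3 | in {0,1,2,3} | out {0,1,2,3} | prev {} | push {2}
  [5] u=4 | in {0,1,2,3} | out {1,2} | ==
  [6] u=5 | in {1,2,3} | out {0,1,2,3} | prev {0,1,3} | push {0}
  [7] u=6 | in {} | out {0,1,3} | prev {} | push {3}
  [8] u=7 | in {0,1,2,3} | out {0,1,2,3} | prev {2,3} | push {1,5}
  [9] u=2 | in {0,1,2,3} | out {0,1,2,3} | ==
  [10] u=0 | in {0,1,2,3} | out {0} | ==
  [11] u=3 | in {0,1,2,3} | out {0,1,2,3} | ==
  [12] u=1 | in {0,1,2,3} | out {0,1,2,3} | ==
  [13] u=5 | in {0,1,2,3} | out {0,1,2,3} | ==

Converged values:
  [0] {0}
  [1] {0,1,2,3}
  [2] {0,1,2,3}
  [3] {0,1,2,3}
  [4] {1,2}
  [5] {0,1,2,3}
  [6] {0,1,3}
  [7] {0,1,2,3}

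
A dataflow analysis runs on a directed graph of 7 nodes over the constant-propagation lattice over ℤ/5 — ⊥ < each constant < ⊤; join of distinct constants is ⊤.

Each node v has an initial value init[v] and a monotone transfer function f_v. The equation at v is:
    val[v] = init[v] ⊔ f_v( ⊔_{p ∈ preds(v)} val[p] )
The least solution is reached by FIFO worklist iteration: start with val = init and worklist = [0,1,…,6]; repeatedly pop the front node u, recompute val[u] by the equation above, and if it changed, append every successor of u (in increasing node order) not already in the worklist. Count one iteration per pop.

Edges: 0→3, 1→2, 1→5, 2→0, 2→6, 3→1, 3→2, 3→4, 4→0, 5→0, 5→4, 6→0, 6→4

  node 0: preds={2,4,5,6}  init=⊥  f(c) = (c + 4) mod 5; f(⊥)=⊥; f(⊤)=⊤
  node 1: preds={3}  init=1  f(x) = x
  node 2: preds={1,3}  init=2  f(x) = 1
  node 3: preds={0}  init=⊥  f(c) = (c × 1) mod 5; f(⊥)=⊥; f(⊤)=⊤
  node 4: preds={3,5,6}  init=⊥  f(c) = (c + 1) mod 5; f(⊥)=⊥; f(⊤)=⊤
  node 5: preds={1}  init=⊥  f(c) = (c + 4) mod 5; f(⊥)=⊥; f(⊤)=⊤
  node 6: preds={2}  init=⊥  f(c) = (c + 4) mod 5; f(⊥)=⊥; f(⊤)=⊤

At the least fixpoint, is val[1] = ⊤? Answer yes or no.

yes

Worklist (19 pops):
  #1 pop 0: in=2 → 1 (was ⊥); enqueue []
  #2 pop 1: in=⊥ → 1 (no change)
  #3 pop 2: in=1 → ⊤ (was 2); enqueue [0]
  #4 pop 3: in=1 → 1 (was ⊥); enqueue [1,2]
  #5 pop 4: in=1 → 2 (was ⊥); enqueue []
  #6 pop 5: in=1 → 0 (was ⊥); enqueue [4]
  #7 pop 6: in=⊤ → ⊤ (was ⊥); enqueue []
  #8 pop 0: in=⊤ → ⊤ (was 1); enqueue [3]
  #9 pop 1: in=1 → 1 (no change)
  #10 pop 2: in=1 → ⊤ (no change)
  #11 pop 4: in=⊤ → ⊤ (was 2); enqueue [0]
  #12 pop 3: in=⊤ → ⊤ (was 1); enqueue [1,2,4]
  #13 pop 0: in=⊤ → ⊤ (no change)
  #14 pop 1: in=⊤ → ⊤ (was 1); enqueue [5]
  #15 pop 2: in=⊤ → ⊤ (no change)
  #16 pop 4: in=⊤ → ⊤ (no change)
  #17 pop 5: in=⊤ → ⊤ (was 0); enqueue [0,4]
  #18 pop 0: in=⊤ → ⊤ (no change)
  #19 pop 4: in=⊤ → ⊤ (no change)

Fixpoint:
  val[0] = ⊤
  val[1] = ⊤
  val[2] = ⊤
  val[3] = ⊤
  val[4] = ⊤
  val[5] = ⊤
  val[6] = ⊤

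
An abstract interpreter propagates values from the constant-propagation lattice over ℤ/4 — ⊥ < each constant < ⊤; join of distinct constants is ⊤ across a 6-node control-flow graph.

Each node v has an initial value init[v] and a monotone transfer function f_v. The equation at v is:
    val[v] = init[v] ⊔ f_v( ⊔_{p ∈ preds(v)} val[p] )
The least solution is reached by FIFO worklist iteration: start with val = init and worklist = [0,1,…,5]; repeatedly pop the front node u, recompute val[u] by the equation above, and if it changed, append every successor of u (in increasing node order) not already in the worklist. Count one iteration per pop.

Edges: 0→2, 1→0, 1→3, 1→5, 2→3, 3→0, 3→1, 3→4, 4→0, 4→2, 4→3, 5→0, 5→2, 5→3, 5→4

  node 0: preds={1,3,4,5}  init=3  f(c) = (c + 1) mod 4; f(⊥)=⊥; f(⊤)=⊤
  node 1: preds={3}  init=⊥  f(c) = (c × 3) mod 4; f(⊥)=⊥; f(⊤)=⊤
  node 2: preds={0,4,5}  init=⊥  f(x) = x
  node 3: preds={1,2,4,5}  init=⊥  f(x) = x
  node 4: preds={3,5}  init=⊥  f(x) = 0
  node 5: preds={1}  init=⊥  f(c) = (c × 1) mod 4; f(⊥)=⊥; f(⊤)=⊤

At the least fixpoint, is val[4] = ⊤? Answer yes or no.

Worklist (22 pops):
  #1 pop 0: in=⊥ → 3 (no change)
  #2 pop 1: in=⊥ → ⊥ (no change)
  #3 pop 2: in=3 → 3 (was ⊥); enqueue []
  #4 pop 3: in=3 → 3 (was ⊥); enqueue [0,1]
  #5 pop 4: in=3 → 0 (was ⊥); enqueue [2,3]
  #6 pop 5: in=⊥ → ⊥ (no change)
  #7 pop 0: in=⊤ → ⊤ (was 3); enqueue []
  #8 pop 1: in=3 → 1 (was ⊥); enqueue [0,5]
  #9 pop 2: in=⊤ → ⊤ (was 3); enqueue []
  #10 pop 3: in=⊤ → ⊤ (was 3); enqueue [1,4]
  #11 pop 0: in=⊤ → ⊤ (no change)
  #12 pop 5: in=1 → 1 (was ⊥); enqueue [0,2,3]
  #13 pop 1: in=⊤ → ⊤ (was 1); enqueue [5]
  #14 pop 4: in=⊤ → 0 (no change)
  #15 pop 0: in=⊤ → ⊤ (no change)
  #16 pop 2: in=⊤ → ⊤ (no change)
  #17 pop 3: in=⊤ → ⊤ (no change)
  #18 pop 5: in=⊤ → ⊤ (was 1); enqueue [0,2,3,4]
  #19 pop 0: in=⊤ → ⊤ (no change)
  #20 pop 2: in=⊤ → ⊤ (no change)
  #21 pop 3: in=⊤ → ⊤ (no change)
  #22 pop 4: in=⊤ → 0 (no change)

Fixpoint:
  val[0] = ⊤
  val[1] = ⊤
  val[2] = ⊤
  val[3] = ⊤
  val[4] = 0
  val[5] = ⊤

no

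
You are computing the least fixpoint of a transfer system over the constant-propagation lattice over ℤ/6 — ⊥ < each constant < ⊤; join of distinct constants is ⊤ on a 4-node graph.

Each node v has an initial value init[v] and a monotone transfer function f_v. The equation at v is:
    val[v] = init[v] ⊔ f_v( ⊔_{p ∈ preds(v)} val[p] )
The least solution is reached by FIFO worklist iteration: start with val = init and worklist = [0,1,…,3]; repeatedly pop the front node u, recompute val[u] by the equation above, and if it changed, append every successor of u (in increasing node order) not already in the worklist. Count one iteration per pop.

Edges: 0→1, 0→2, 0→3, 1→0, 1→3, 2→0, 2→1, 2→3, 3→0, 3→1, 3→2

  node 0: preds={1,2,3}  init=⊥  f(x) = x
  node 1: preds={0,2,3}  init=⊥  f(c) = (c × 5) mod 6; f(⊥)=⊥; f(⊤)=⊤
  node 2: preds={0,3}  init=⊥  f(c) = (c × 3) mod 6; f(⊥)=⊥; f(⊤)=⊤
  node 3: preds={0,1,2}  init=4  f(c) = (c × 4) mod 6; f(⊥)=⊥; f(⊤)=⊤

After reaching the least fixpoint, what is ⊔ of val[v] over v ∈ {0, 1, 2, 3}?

⊤

Worklist (10 pops):
  #1 pop 0: in=4 → 4 (was ⊥); enqueue []
  #2 pop 1: in=4 → 2 (was ⊥); enqueue [0]
  #3 pop 2: in=4 → 0 (was ⊥); enqueue [1]
  #4 pop 3: in=⊤ → ⊤ (was 4); enqueue [2]
  #5 pop 0: in=⊤ → ⊤ (was 4); enqueue [3]
  #6 pop 1: in=⊤ → ⊤ (was 2); enqueue [0]
  #7 pop 2: in=⊤ → ⊤ (was 0); enqueue [1]
  #8 pop 3: in=⊤ → ⊤ (no change)
  #9 pop 0: in=⊤ → ⊤ (no change)
  #10 pop 1: in=⊤ → ⊤ (no change)

Fixpoint:
  val[0] = ⊤
  val[1] = ⊤
  val[2] = ⊤
  val[3] = ⊤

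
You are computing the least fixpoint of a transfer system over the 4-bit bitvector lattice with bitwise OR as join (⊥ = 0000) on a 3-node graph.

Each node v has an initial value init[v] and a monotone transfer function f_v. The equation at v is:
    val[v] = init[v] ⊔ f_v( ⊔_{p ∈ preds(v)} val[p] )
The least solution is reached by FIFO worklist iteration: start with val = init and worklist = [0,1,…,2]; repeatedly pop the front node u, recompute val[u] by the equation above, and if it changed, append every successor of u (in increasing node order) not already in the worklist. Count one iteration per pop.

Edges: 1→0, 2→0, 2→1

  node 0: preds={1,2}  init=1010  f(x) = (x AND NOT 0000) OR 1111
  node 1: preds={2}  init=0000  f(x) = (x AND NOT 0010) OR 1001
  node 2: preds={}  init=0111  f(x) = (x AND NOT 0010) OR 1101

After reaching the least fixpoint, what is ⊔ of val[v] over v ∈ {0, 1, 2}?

Trace (5 dequeues):
  [1] u=0 | in 0111 | out 1111 | prev 1010 | push {}
  [2] u=1 | in 0111 | out 1101 | prev 0000 | push {0}
  [3] u=2 | in 0000 | out 1111 | prev 0111 | push {1}
  [4] u=0 | in 1111 | out 1111 | ==
  [5] u=1 | in 1111 | out 1101 | ==

Converged values:
  [0] 1111
  [1] 1101
  [2] 1111

1111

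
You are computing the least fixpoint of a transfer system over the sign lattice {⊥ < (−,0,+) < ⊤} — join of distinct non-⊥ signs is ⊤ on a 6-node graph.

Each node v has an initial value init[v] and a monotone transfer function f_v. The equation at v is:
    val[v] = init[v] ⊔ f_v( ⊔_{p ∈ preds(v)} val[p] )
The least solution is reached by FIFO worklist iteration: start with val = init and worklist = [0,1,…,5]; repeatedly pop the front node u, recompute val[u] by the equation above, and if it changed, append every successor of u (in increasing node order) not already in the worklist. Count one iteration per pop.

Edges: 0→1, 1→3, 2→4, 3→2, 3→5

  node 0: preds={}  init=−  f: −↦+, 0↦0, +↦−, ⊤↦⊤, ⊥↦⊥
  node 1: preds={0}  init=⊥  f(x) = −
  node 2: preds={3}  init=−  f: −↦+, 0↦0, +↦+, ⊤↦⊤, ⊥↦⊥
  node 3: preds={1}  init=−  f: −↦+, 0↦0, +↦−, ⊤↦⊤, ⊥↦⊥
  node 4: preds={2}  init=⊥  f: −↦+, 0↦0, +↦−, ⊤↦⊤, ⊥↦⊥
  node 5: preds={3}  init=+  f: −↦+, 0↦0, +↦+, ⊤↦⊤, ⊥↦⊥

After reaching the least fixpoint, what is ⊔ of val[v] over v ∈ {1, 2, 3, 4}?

⊤

Trace (7 dequeues):
  [1] u=0 | in ⊥ | out − | ==
  [2] u=1 | in − | out − | prev ⊥ | push {}
  [3] u=2 | in − | out ⊤ | prev − | push {}
  [4] u=3 | in − | out ⊤ | prev − | push {2}
  [5] u=4 | in ⊤ | out ⊤ | prev ⊥ | push {}
  [6] u=5 | in ⊤ | out ⊤ | prev + | push {}
  [7] u=2 | in ⊤ | out ⊤ | ==

Converged values:
  [0] −
  [1] −
  [2] ⊤
  [3] ⊤
  [4] ⊤
  [5] ⊤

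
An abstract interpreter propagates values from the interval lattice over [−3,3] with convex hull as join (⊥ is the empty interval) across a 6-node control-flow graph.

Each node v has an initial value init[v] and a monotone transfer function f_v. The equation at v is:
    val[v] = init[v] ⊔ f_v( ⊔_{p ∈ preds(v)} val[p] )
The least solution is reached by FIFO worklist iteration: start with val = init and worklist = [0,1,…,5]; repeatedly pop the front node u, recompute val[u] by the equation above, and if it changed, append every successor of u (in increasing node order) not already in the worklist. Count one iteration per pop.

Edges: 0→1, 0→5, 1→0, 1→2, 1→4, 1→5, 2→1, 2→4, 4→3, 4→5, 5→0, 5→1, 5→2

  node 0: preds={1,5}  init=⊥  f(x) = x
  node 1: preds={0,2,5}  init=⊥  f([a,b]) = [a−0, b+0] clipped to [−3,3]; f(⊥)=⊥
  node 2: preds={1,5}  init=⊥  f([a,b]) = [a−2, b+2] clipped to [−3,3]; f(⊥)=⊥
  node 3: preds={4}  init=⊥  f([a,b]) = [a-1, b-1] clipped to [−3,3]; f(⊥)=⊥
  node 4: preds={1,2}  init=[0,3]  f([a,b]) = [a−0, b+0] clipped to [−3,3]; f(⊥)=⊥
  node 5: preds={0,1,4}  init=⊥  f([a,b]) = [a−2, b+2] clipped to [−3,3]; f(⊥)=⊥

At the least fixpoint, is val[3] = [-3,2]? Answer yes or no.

yes

Iteration log — 18 steps:
  step 1. node 0  ⊔preds=⊥  new=⊥  stable
  step 2. node 1  ⊔preds=⊥  new=⊥  stable
  step 3. node 2  ⊔preds=⊥  new=⊥  stable
  step 4. node 3  ⊔preds=[0,3]  new=[-1,2]  old=⊥  +wl: 
  step 5. node 4  ⊔preds=⊥  new=[0,3]  stable
  step 6. node 5  ⊔preds=[0,3]  new=[-2,3]  old=⊥  +wl: 0,1,2
  step 7. node 0  ⊔preds=[-2,3]  new=[-2,3]  old=⊥  +wl: 5
  step 8. node 1  ⊔preds=[-2,3]  new=[-2,3]  old=⊥  +wl: 0,4
  step 9. node 2  ⊔preds=[-2,3]  new=[-3,3]  old=⊥  +wl: 1
  step 10. node 5  ⊔preds=[-2,3]  new=[-3,3]  old=[-2,3]  +wl: 2
  step 11. node 0  ⊔preds=[-3,3]  new=[-3,3]  old=[-2,3]  +wl: 5
  step 12. node 4  ⊔preds=[-3,3]  new=[-3,3]  old=[0,3]  +wl: 3
  step 13. node 1  ⊔preds=[-3,3]  new=[-3,3]  old=[-2,3]  +wl: 0,4
  step 14. node 2  ⊔preds=[-3,3]  new=[-3,3]  stable
  step 15. node 5  ⊔preds=[-3,3]  new=[-3,3]  stable
  step 16. node 3  ⊔preds=[-3,3]  new=[-3,2]  old=[-1,2]  +wl: 
  step 17. node 0  ⊔preds=[-3,3]  new=[-3,3]  stable
  step 18. node 4  ⊔preds=[-3,3]  new=[-3,3]  stable

Least fixpoint reached:
  node 0: [-3,3]
  node 1: [-3,3]
  node 2: [-3,3]
  node 3: [-3,2]
  node 4: [-3,3]
  node 5: [-3,3]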